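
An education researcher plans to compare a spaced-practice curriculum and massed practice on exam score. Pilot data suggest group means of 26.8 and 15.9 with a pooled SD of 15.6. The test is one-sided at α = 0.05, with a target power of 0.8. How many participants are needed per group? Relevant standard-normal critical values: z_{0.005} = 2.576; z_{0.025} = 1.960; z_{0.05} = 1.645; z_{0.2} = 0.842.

n = 26 per group

Cohen's d = |M₁ − M₂| / SD_pooled = |26.8 − 15.9| / 15.6 = 10.9 / 15.6 = 0.699.
For two independent groups with equal n: n = 2·((z_{α} + z_β) / d)².
z_{α} + z_β = 1.645 + 0.842 = 2.487.
n = 2 × (2.487 / 0.699)² = 2 × 3.558² = 2 × 12.66 = 25.3.
Round up to the next whole participant.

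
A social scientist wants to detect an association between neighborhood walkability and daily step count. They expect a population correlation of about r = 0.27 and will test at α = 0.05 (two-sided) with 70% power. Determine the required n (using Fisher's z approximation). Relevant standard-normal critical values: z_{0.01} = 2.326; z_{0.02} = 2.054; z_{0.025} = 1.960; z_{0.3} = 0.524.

Fisher's z: C = ½·ln((1+r)/(1−r)) = ½·ln(1.7397) = 0.2769.
n = ((z_{α/2} + z_β)/C)² + 3.
(1.960 + 0.524) / 0.2769 = 2.484 / 0.2769 = 8.971.
n = 8.971² + 3 = 80.47 + 3 = 83.5.
Round up.

n = 84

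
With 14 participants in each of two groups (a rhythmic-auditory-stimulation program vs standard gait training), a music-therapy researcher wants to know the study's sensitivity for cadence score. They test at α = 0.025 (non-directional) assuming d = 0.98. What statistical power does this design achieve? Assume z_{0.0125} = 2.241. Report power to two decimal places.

For two equal groups, power = Φ(d·√(n/2) − z_{α/2}).
d·√(n/2) = 0.98 × √(14/2) = 0.98 × 2.646 = 2.593.
z_β = 2.593 − 2.241 = 0.352.
Power = Φ(0.352) = 0.638.

power ≈ 0.64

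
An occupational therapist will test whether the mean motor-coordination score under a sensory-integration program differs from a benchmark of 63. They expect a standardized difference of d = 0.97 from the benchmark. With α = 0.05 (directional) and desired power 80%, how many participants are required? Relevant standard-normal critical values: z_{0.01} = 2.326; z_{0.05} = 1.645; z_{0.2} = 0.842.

n = 7

For a one-sample test: n = ((z_{α} + z_β) / d)².
z_{α} + z_β = 1.645 + 0.842 = 2.487.
n = (2.487 / 0.97)² = 2.564² = 6.57.
Round up.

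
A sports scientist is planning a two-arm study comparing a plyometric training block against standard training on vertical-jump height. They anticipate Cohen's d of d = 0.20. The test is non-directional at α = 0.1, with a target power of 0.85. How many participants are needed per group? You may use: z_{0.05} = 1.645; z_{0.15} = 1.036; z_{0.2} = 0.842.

For two independent groups with equal n: n = 2·((z_{α/2} + z_β) / d)².
z_{α/2} + z_β = 1.645 + 1.036 = 2.681.
n = 2 × (2.681 / 0.20)² = 2 × 13.405² = 2 × 179.69 = 359.4.
Round up to the next whole participant.

n = 360 per group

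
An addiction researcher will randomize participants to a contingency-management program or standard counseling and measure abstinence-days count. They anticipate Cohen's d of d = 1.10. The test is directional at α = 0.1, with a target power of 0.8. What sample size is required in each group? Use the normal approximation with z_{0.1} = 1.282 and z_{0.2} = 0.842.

n = 8 per group

For two independent groups with equal n: n = 2·((z_{α} + z_β) / d)².
z_{α} + z_β = 1.282 + 0.842 = 2.124.
n = 2 × (2.124 / 1.10)² = 2 × 1.931² = 2 × 3.73 = 7.5.
Round up to the next whole participant.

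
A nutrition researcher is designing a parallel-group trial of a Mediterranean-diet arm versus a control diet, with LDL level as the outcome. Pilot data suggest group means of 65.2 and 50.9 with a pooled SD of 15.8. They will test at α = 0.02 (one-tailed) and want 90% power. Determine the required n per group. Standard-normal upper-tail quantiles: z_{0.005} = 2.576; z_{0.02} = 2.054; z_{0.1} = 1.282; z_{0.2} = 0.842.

n = 28 per group

Cohen's d = |M₁ − M₂| / SD_pooled = |65.2 − 50.9| / 15.8 = 14.3 / 15.8 = 0.905.
For two independent groups with equal n: n = 2·((z_{α} + z_β) / d)².
z_{α} + z_β = 2.054 + 1.282 = 3.336.
n = 2 × (3.336 / 0.905)² = 2 × 3.686² = 2 × 13.59 = 27.2.
Round up to the next whole participant.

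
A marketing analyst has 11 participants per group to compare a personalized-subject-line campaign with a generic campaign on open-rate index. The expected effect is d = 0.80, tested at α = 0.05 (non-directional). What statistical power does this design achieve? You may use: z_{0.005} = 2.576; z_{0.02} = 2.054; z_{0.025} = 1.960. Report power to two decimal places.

For two equal groups, power = Φ(d·√(n/2) − z_{α/2}).
d·√(n/2) = 0.80 × √(11/2) = 0.80 × 2.345 = 1.876.
z_β = 1.876 − 1.960 = -0.084.
Power = Φ(-0.084) = 0.467.

power ≈ 0.47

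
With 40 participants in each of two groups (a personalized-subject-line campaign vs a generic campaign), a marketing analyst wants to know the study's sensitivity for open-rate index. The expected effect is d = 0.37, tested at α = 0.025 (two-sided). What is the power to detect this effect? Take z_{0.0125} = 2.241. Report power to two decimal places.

For two equal groups, power = Φ(d·√(n/2) − z_{α/2}).
d·√(n/2) = 0.37 × √(40/2) = 0.37 × 4.472 = 1.655.
z_β = 1.655 − 2.241 = -0.586.
Power = Φ(-0.586) = 0.279.

power ≈ 0.28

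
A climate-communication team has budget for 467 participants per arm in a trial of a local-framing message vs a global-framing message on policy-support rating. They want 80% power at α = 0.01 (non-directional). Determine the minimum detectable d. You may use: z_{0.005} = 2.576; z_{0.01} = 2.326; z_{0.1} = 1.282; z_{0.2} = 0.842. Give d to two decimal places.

For two independent groups of n = 467 each: d_min = (z_{α/2} + z_β)·√(2/n).
z-sum = 2.576 + 0.842 = 3.418.
d_min = 3.418 × √(2/467) = 3.418 × 0.0654 = 0.224.

d_min ≈ 0.22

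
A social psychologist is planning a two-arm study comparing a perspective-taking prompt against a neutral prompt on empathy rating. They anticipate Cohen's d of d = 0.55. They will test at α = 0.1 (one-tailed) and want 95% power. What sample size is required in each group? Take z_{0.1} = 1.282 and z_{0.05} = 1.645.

For two independent groups with equal n: n = 2·((z_{α} + z_β) / d)².
z_{α} + z_β = 1.282 + 1.645 = 2.927.
n = 2 × (2.927 / 0.55)² = 2 × 5.322² = 2 × 28.32 = 56.6.
Round up to the next whole participant.

n = 57 per group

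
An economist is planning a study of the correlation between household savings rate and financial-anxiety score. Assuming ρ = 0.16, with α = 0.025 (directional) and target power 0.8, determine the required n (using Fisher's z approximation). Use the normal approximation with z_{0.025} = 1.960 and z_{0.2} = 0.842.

n = 305

Fisher's z: C = ½·ln((1+r)/(1−r)) = ½·ln(1.3810) = 0.1614.
n = ((z_{α} + z_β)/C)² + 3.
(1.960 + 0.842) / 0.1614 = 2.802 / 0.1614 = 17.361.
n = 17.361² + 3 = 301.39 + 3 = 304.4.
Round up.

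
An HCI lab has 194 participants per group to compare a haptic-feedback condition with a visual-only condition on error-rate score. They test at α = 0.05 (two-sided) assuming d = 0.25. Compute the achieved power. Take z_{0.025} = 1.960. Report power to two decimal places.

power ≈ 0.69

For two equal groups, power = Φ(d·√(n/2) − z_{α/2}).
d·√(n/2) = 0.25 × √(194/2) = 0.25 × 9.849 = 2.462.
z_β = 2.462 − 1.960 = 0.502.
Power = Φ(0.502) = 0.692.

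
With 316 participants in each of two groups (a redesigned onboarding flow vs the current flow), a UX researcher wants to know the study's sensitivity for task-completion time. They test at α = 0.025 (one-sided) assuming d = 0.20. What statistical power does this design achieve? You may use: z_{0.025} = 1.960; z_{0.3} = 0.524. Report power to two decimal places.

power ≈ 0.71

For two equal groups, power = Φ(d·√(n/2) − z_{α}).
d·√(n/2) = 0.20 × √(316/2) = 0.20 × 12.570 = 2.514.
z_β = 2.514 − 1.960 = 0.554.
Power = Φ(0.554) = 0.710.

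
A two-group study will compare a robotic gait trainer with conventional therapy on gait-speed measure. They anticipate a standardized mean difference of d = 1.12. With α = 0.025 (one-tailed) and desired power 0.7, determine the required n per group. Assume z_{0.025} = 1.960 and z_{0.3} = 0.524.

For two independent groups with equal n: n = 2·((z_{α} + z_β) / d)².
z_{α} + z_β = 1.960 + 0.524 = 2.484.
n = 2 × (2.484 / 1.12)² = 2 × 2.218² = 2 × 4.92 = 9.8.
Round up to the next whole participant.

n = 10 per group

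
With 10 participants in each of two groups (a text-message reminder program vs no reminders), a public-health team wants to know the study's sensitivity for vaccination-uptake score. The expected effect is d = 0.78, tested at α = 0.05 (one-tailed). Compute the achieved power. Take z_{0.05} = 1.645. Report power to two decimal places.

power ≈ 0.54

For two equal groups, power = Φ(d·√(n/2) − z_{α}).
d·√(n/2) = 0.78 × √(10/2) = 0.78 × 2.236 = 1.744.
z_β = 1.744 − 1.645 = 0.099.
Power = Φ(0.099) = 0.539.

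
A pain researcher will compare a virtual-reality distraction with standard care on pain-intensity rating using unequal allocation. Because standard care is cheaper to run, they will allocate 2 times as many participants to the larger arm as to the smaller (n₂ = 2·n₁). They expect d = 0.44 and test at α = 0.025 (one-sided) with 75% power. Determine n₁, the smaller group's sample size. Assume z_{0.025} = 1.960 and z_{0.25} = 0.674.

n₁ = 54

With allocation ratio k = n₂/n₁ = 2, Var(x̄₁−x̄₂) = σ²(1/n₁ + 1/(k·n₁)) = σ²·(k+1)/(k·n₁).
So n₁ = (1 + 1/k)·((z_{α} + z_β)/d)² = 1.500 × (2.634/0.44)².
n₁ = 1.500 × 35.84 = 53.8.
Round up: n₁ = 54, giving n₂ = 2 × 54 = 108.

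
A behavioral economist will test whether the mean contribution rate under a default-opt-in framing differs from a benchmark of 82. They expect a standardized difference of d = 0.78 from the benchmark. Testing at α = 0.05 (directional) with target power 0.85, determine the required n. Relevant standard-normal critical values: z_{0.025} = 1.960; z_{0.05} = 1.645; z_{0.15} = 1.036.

For a one-sample test: n = ((z_{α} + z_β) / d)².
z_{α} + z_β = 1.645 + 1.036 = 2.681.
n = (2.681 / 0.78)² = 3.437² = 11.81.
Round up.

n = 12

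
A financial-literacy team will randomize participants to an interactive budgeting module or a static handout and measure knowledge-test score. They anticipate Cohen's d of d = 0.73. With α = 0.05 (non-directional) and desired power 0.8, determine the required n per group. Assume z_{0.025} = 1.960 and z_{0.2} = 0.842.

n = 30 per group

For two independent groups with equal n: n = 2·((z_{α/2} + z_β) / d)².
z_{α/2} + z_β = 1.960 + 0.842 = 2.802.
n = 2 × (2.802 / 0.73)² = 2 × 3.838² = 2 × 14.73 = 29.5.
Round up to the next whole participant.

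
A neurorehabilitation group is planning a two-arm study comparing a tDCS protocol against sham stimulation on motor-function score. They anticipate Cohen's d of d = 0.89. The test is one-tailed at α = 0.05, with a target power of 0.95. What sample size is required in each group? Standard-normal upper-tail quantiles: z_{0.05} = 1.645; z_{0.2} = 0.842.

For two independent groups with equal n: n = 2·((z_{α} + z_β) / d)².
z_{α} + z_β = 1.645 + 1.645 = 3.290.
n = 2 × (3.290 / 0.89)² = 2 × 3.697² = 2 × 13.67 = 27.3.
Round up to the next whole participant.

n = 28 per group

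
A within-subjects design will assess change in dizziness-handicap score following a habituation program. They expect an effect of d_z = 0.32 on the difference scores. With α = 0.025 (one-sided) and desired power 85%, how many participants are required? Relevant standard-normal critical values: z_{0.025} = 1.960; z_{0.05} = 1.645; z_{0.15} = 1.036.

n = 88 pairs

For a paired (one-sample on differences) test: n = ((z_{α} + z_β) / d)².
z_{α} + z_β = 1.960 + 1.036 = 2.996.
n = (2.996 / 0.32)² = 9.362² = 87.66.
Round up.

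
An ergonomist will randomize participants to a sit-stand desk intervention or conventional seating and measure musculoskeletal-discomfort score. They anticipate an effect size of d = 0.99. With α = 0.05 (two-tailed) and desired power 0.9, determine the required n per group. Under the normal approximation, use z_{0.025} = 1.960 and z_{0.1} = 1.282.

n = 22 per group

For two independent groups with equal n: n = 2·((z_{α/2} + z_β) / d)².
z_{α/2} + z_β = 1.960 + 1.282 = 3.242.
n = 2 × (3.242 / 0.99)² = 2 × 3.275² = 2 × 10.72 = 21.4.
Round up to the next whole participant.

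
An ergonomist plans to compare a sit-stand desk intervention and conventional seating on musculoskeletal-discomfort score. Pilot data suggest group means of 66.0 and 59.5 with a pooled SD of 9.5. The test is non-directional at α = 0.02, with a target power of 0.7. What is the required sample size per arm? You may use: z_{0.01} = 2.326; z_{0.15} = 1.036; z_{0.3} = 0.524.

Cohen's d = |M₁ − M₂| / SD_pooled = |66.0 − 59.5| / 9.5 = 6.5 / 9.5 = 0.684.
For two independent groups with equal n: n = 2·((z_{α/2} + z_β) / d)².
z_{α/2} + z_β = 2.326 + 0.524 = 2.850.
n = 2 × (2.850 / 0.684)² = 2 × 4.167² = 2 × 17.36 = 34.7.
Round up to the next whole participant.

n = 35 per group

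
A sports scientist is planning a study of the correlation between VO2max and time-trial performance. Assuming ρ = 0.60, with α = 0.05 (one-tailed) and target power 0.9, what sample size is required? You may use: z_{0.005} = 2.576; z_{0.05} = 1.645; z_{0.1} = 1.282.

Fisher's z: C = ½·ln((1+r)/(1−r)) = ½·ln(4.0000) = 0.6931.
n = ((z_{α} + z_β)/C)² + 3.
(1.645 + 1.282) / 0.6931 = 2.927 / 0.6931 = 4.223.
n = 4.223² + 3 = 17.83 + 3 = 20.8.
Round up.

n = 21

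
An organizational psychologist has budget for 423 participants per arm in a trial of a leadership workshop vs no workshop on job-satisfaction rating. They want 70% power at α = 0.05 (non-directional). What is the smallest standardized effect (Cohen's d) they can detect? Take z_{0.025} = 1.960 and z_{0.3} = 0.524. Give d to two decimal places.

For two independent groups of n = 423 each: d_min = (z_{α/2} + z_β)·√(2/n).
z-sum = 1.960 + 0.524 = 2.484.
d_min = 2.484 × √(2/423) = 2.484 × 0.0688 = 0.171.

d_min ≈ 0.17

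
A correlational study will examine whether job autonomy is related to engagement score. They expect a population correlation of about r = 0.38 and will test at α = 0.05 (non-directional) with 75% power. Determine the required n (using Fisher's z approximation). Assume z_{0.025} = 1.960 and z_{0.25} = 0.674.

n = 47

Fisher's z: C = ½·ln((1+r)/(1−r)) = ½·ln(2.2258) = 0.4001.
n = ((z_{α/2} + z_β)/C)² + 3.
(1.960 + 0.674) / 0.4001 = 2.634 / 0.4001 = 6.583.
n = 6.583² + 3 = 43.34 + 3 = 46.3.
Round up.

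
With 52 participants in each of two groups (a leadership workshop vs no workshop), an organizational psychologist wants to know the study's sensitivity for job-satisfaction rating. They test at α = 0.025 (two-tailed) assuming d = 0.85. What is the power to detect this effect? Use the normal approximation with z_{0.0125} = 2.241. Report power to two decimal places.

For two equal groups, power = Φ(d·√(n/2) − z_{α/2}).
d·√(n/2) = 0.85 × √(52/2) = 0.85 × 5.099 = 4.334.
z_β = 4.334 − 2.241 = 2.093.
Power = Φ(2.093) = 0.982.

power ≈ 0.98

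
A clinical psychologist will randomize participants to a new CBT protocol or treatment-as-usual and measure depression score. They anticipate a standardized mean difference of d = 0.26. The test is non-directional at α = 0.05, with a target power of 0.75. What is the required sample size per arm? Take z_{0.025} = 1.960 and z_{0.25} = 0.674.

n = 206 per group

For two independent groups with equal n: n = 2·((z_{α/2} + z_β) / d)².
z_{α/2} + z_β = 1.960 + 0.674 = 2.634.
n = 2 × (2.634 / 0.26)² = 2 × 10.131² = 2 × 102.63 = 205.3.
Round up to the next whole participant.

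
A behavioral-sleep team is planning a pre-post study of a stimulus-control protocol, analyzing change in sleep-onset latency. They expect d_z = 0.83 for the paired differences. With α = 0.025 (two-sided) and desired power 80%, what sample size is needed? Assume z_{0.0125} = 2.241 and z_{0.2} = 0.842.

n = 14 pairs

For a paired (one-sample on differences) test: n = ((z_{α/2} + z_β) / d)².
z_{α/2} + z_β = 2.241 + 0.842 = 3.083.
n = (3.083 / 0.83)² = 3.714² = 13.80.
Round up.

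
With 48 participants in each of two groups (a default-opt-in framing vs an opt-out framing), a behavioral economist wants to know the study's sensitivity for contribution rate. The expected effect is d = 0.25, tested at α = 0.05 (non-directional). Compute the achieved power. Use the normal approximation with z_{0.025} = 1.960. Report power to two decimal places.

For two equal groups, power = Φ(d·√(n/2) − z_{α/2}).
d·√(n/2) = 0.25 × √(48/2) = 0.25 × 4.899 = 1.225.
z_β = 1.225 − 1.960 = -0.735.
Power = Φ(-0.735) = 0.231.

power ≈ 0.23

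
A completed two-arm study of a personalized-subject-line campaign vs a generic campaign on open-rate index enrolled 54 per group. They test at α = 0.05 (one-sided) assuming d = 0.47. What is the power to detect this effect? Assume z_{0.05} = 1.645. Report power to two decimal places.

power ≈ 0.79

For two equal groups, power = Φ(d·√(n/2) − z_{α}).
d·√(n/2) = 0.47 × √(54/2) = 0.47 × 5.196 = 2.442.
z_β = 2.442 − 1.645 = 0.797.
Power = Φ(0.797) = 0.787.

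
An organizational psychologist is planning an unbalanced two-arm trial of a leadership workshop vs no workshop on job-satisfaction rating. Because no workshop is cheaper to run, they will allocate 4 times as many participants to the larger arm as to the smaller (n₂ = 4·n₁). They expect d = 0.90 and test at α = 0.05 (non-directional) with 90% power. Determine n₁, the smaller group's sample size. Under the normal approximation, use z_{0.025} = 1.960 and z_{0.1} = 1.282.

With allocation ratio k = n₂/n₁ = 4, Var(x̄₁−x̄₂) = σ²(1/n₁ + 1/(k·n₁)) = σ²·(k+1)/(k·n₁).
So n₁ = (1 + 1/k)·((z_{α/2} + z_β)/d)² = 1.250 × (3.242/0.90)².
n₁ = 1.250 × 12.98 = 16.2.
Round up: n₁ = 17, giving n₂ = 4 × 17 = 68.

n₁ = 17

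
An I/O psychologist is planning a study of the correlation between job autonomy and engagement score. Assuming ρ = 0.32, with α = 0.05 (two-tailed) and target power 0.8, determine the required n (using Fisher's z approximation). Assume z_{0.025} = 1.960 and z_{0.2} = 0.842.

n = 75

Fisher's z: C = ½·ln((1+r)/(1−r)) = ½·ln(1.9412) = 0.3316.
n = ((z_{α/2} + z_β)/C)² + 3.
(1.960 + 0.842) / 0.3316 = 2.802 / 0.3316 = 8.450.
n = 8.450² + 3 = 71.40 + 3 = 74.4.
Round up.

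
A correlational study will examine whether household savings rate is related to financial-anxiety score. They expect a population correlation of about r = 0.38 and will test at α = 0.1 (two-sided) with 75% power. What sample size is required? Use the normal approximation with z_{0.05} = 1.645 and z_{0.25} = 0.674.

Fisher's z: C = ½·ln((1+r)/(1−r)) = ½·ln(2.2258) = 0.4001.
n = ((z_{α/2} + z_β)/C)² + 3.
(1.645 + 0.674) / 0.4001 = 2.319 / 0.4001 = 5.796.
n = 5.796² + 3 = 33.59 + 3 = 36.6.
Round up.

n = 37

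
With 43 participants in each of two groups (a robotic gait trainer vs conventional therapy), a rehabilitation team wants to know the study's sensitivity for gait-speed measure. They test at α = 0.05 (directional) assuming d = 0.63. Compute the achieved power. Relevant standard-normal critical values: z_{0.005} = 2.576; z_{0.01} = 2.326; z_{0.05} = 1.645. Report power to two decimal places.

For two equal groups, power = Φ(d·√(n/2) − z_{α}).
d·√(n/2) = 0.63 × √(43/2) = 0.63 × 4.637 = 2.921.
z_β = 2.921 − 1.645 = 1.276.
Power = Φ(1.276) = 0.899.

power ≈ 0.90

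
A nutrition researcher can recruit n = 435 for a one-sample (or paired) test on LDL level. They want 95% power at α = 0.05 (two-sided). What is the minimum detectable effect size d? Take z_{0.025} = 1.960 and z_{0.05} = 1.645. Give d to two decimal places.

For a single sample (or paired design) of n = 435: d_min = (z_{α/2} + z_β)/√n.
z-sum = 1.960 + 1.645 = 3.605.
d_min = 3.605 / √435 = 3.605 / 20.857 = 0.173.

d_min ≈ 0.17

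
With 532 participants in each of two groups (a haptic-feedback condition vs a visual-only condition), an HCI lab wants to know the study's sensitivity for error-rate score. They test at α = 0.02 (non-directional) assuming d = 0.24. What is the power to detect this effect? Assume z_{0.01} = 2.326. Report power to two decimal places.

power ≈ 0.94

For two equal groups, power = Φ(d·√(n/2) − z_{α/2}).
d·√(n/2) = 0.24 × √(532/2) = 0.24 × 16.310 = 3.914.
z_β = 3.914 − 2.326 = 1.588.
Power = Φ(1.588) = 0.944.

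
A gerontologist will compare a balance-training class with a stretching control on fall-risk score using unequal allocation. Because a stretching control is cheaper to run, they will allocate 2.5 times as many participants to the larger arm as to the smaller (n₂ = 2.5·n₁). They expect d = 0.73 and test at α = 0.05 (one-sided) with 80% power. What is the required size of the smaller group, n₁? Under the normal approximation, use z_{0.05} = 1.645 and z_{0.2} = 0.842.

With allocation ratio k = n₂/n₁ = 2.5, Var(x̄₁−x̄₂) = σ²(1/n₁ + 1/(k·n₁)) = σ²·(k+1)/(k·n₁).
So n₁ = (1 + 1/k)·((z_{α} + z_β)/d)² = 1.400 × (2.487/0.73)².
n₁ = 1.400 × 11.61 = 16.2.
Round up: n₁ = 17, giving n₂ = ⌈2.5 × 17⌉ = ⌈42.5⌉ = 43.

n₁ = 17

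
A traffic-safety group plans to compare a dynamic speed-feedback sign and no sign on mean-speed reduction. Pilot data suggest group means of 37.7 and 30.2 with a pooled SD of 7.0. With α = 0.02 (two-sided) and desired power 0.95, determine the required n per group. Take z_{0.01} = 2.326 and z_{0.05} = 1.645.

Cohen's d = |M₁ − M₂| / SD_pooled = |37.7 − 30.2| / 7.0 = 7.5 / 7.0 = 1.071.
For two independent groups with equal n: n = 2·((z_{α/2} + z_β) / d)².
z_{α/2} + z_β = 2.326 + 1.645 = 3.971.
n = 2 × (3.971 / 1.071)² = 2 × 3.708² = 2 × 13.75 = 27.5.
Round up to the next whole participant.

n = 28 per group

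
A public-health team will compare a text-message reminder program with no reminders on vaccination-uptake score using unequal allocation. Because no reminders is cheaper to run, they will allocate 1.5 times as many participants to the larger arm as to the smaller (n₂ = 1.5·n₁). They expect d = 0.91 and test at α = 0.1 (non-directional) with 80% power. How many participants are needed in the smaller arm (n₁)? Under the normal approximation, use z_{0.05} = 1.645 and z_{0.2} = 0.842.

n₁ = 13

With allocation ratio k = n₂/n₁ = 1.5, Var(x̄₁−x̄₂) = σ²(1/n₁ + 1/(k·n₁)) = σ²·(k+1)/(k·n₁).
So n₁ = (1 + 1/k)·((z_{α/2} + z_β)/d)² = 1.667 × (2.487/0.91)².
n₁ = 1.667 × 7.47 = 12.4.
Round up: n₁ = 13, giving n₂ = ⌈1.5 × 13⌉ = ⌈19.5⌉ = 20.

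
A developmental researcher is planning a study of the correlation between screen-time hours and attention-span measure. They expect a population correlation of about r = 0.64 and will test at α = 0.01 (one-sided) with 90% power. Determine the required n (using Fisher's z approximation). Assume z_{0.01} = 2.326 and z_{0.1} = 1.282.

Fisher's z: C = ½·ln((1+r)/(1−r)) = ½·ln(4.5556) = 0.7582.
n = ((z_{α} + z_β)/C)² + 3.
(2.326 + 1.282) / 0.7582 = 3.608 / 0.7582 = 4.759.
n = 4.759² + 3 = 22.64 + 3 = 25.6.
Round up.

n = 26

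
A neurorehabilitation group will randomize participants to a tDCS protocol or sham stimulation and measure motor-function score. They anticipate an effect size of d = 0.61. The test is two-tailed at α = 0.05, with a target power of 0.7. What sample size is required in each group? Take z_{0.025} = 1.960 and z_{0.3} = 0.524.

For two independent groups with equal n: n = 2·((z_{α/2} + z_β) / d)².
z_{α/2} + z_β = 1.960 + 0.524 = 2.484.
n = 2 × (2.484 / 0.61)² = 2 × 4.072² = 2 × 16.58 = 33.2.
Round up to the next whole participant.

n = 34 per group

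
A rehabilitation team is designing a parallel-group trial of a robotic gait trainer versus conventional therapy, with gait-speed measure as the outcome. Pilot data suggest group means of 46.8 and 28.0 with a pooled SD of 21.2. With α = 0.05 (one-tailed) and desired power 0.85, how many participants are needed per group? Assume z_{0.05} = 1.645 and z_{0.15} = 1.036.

Cohen's d = |M₁ − M₂| / SD_pooled = |46.8 − 28.0| / 21.2 = 18.8 / 21.2 = 0.887.
For two independent groups with equal n: n = 2·((z_{α} + z_β) / d)².
z_{α} + z_β = 1.645 + 1.036 = 2.681.
n = 2 × (2.681 / 0.887)² = 2 × 3.023² = 2 × 9.14 = 18.3.
Round up to the next whole participant.

n = 19 per group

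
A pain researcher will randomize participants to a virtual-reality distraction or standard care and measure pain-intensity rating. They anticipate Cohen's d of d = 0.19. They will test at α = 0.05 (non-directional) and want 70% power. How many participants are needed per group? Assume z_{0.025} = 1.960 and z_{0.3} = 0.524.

n = 342 per group

For two independent groups with equal n: n = 2·((z_{α/2} + z_β) / d)².
z_{α/2} + z_β = 1.960 + 0.524 = 2.484.
n = 2 × (2.484 / 0.19)² = 2 × 13.074² = 2 × 170.92 = 341.8.
Round up to the next whole participant.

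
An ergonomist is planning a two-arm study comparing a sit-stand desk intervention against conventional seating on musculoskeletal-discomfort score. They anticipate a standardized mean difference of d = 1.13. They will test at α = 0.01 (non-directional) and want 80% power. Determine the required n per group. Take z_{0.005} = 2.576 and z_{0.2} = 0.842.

n = 19 per group

For two independent groups with equal n: n = 2·((z_{α/2} + z_β) / d)².
z_{α/2} + z_β = 2.576 + 0.842 = 3.418.
n = 2 × (3.418 / 1.13)² = 2 × 3.025² = 2 × 9.15 = 18.3.
Round up to the next whole participant.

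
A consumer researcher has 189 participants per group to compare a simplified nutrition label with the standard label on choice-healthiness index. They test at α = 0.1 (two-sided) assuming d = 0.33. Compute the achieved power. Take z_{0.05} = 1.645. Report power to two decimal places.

For two equal groups, power = Φ(d·√(n/2) − z_{α/2}).
d·√(n/2) = 0.33 × √(189/2) = 0.33 × 9.721 = 3.208.
z_β = 3.208 − 1.645 = 1.563.
Power = Φ(1.563) = 0.941.

power ≈ 0.94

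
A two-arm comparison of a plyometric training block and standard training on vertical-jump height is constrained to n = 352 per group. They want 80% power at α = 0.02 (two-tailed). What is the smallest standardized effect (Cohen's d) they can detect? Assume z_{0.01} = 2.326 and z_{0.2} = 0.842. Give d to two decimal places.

d_min ≈ 0.24

For two independent groups of n = 352 each: d_min = (z_{α/2} + z_β)·√(2/n).
z-sum = 2.326 + 0.842 = 3.168.
d_min = 3.168 × √(2/352) = 3.168 × 0.0754 = 0.239.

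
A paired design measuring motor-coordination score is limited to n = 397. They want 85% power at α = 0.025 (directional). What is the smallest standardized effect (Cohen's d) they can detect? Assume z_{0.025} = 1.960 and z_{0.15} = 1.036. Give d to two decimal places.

d_min ≈ 0.15

For a single sample (or paired design) of n = 397: d_min = (z_{α} + z_β)/√n.
z-sum = 1.960 + 1.036 = 2.996.
d_min = 2.996 / √397 = 2.996 / 19.925 = 0.150.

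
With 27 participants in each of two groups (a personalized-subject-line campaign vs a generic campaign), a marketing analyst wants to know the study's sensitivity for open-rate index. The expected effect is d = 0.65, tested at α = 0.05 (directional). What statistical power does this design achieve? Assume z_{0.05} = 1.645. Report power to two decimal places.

power ≈ 0.77

For two equal groups, power = Φ(d·√(n/2) − z_{α}).
d·√(n/2) = 0.65 × √(27/2) = 0.65 × 3.674 = 2.388.
z_β = 2.388 − 1.645 = 0.743.
Power = Φ(0.743) = 0.771.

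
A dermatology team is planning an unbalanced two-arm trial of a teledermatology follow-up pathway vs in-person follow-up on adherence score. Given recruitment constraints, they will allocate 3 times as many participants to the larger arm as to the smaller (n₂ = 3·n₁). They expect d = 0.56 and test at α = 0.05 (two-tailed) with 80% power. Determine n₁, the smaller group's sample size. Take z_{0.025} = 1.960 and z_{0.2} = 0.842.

n₁ = 34

With allocation ratio k = n₂/n₁ = 3, Var(x̄₁−x̄₂) = σ²(1/n₁ + 1/(k·n₁)) = σ²·(k+1)/(k·n₁).
So n₁ = (1 + 1/k)·((z_{α/2} + z_β)/d)² = 1.333 × (2.802/0.56)².
n₁ = 1.333 × 25.04 = 33.4.
Round up: n₁ = 34, giving n₂ = 3 × 34 = 102.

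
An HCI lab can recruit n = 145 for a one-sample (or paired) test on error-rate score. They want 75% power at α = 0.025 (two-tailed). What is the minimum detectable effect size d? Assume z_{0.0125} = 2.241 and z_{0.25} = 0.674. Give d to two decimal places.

For a single sample (or paired design) of n = 145: d_min = (z_{α/2} + z_β)/√n.
z-sum = 2.241 + 0.674 = 2.915.
d_min = 2.915 / √145 = 2.915 / 12.042 = 0.242.

d_min ≈ 0.24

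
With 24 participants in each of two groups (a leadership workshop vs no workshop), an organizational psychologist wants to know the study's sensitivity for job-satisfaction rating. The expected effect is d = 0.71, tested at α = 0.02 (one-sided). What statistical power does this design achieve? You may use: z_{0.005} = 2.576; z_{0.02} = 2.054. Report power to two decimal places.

For two equal groups, power = Φ(d·√(n/2) − z_{α}).
d·√(n/2) = 0.71 × √(24/2) = 0.71 × 3.464 = 2.460.
z_β = 2.460 − 2.054 = 0.406.
Power = Φ(0.406) = 0.657.

power ≈ 0.66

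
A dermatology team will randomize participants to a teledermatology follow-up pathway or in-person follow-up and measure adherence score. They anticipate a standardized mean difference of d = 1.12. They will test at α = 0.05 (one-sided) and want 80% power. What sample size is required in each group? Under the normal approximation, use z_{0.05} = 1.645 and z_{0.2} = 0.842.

For two independent groups with equal n: n = 2·((z_{α} + z_β) / d)².
z_{α} + z_β = 1.645 + 0.842 = 2.487.
n = 2 × (2.487 / 1.12)² = 2 × 2.221² = 2 × 4.93 = 9.9.
Round up to the next whole participant.

n = 10 per group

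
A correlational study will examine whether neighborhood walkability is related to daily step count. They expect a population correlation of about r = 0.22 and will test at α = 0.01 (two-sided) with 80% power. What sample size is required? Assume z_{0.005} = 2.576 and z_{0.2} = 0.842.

n = 237

Fisher's z: C = ½·ln((1+r)/(1−r)) = ½·ln(1.5641) = 0.2237.
n = ((z_{α/2} + z_β)/C)² + 3.
(2.576 + 0.842) / 0.2237 = 3.418 / 0.2237 = 15.279.
n = 15.279² + 3 = 233.46 + 3 = 236.5.
Round up.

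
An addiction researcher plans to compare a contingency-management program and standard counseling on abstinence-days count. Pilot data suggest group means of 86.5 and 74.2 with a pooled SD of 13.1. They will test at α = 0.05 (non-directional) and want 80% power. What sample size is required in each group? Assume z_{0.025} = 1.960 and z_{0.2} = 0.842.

Cohen's d = |M₁ − M₂| / SD_pooled = |86.5 − 74.2| / 13.1 = 12.3 / 13.1 = 0.939.
For two independent groups with equal n: n = 2·((z_{α/2} + z_β) / d)².
z_{α/2} + z_β = 1.960 + 0.842 = 2.802.
n = 2 × (2.802 / 0.939)² = 2 × 2.984² = 2 × 8.90 = 17.8.
Round up to the next whole participant.

n = 18 per group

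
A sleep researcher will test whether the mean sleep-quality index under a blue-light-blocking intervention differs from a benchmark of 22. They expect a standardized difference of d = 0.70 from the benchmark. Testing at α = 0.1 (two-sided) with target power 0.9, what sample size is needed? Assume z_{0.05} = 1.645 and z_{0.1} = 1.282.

n = 18

For a one-sample test: n = ((z_{α/2} + z_β) / d)².
z_{α/2} + z_β = 1.645 + 1.282 = 2.927.
n = (2.927 / 0.70)² = 4.181² = 17.48.
Round up.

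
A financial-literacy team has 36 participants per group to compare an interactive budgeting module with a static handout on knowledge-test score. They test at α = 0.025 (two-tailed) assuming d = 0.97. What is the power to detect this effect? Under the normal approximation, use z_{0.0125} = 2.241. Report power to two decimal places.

power ≈ 0.97

For two equal groups, power = Φ(d·√(n/2) − z_{α/2}).
d·√(n/2) = 0.97 × √(36/2) = 0.97 × 4.243 = 4.115.
z_β = 4.115 − 2.241 = 1.874.
Power = Φ(1.874) = 0.970.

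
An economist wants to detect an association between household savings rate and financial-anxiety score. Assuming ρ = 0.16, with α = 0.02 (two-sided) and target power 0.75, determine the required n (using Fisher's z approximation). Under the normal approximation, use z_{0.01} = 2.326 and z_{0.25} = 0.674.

n = 349

Fisher's z: C = ½·ln((1+r)/(1−r)) = ½·ln(1.3810) = 0.1614.
n = ((z_{α/2} + z_β)/C)² + 3.
(2.326 + 0.674) / 0.1614 = 3.000 / 0.1614 = 18.587.
n = 18.587² + 3 = 345.49 + 3 = 348.5.
Round up.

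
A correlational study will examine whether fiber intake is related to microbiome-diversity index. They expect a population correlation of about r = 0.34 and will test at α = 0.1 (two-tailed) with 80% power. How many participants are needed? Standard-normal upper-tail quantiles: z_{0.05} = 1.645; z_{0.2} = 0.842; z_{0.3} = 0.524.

n = 53

Fisher's z: C = ½·ln((1+r)/(1−r)) = ½·ln(2.0303) = 0.3541.
n = ((z_{α/2} + z_β)/C)² + 3.
(1.645 + 0.842) / 0.3541 = 2.487 / 0.3541 = 7.023.
n = 7.023² + 3 = 49.33 + 3 = 52.3.
Round up.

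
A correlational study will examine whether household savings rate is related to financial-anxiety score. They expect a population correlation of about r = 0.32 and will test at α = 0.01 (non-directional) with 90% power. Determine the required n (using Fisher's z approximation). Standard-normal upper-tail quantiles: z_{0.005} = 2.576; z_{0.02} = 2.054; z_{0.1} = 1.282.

n = 139

Fisher's z: C = ½·ln((1+r)/(1−r)) = ½·ln(1.9412) = 0.3316.
n = ((z_{α/2} + z_β)/C)² + 3.
(2.576 + 1.282) / 0.3316 = 3.858 / 0.3316 = 11.634.
n = 11.634² + 3 = 135.36 + 3 = 138.4.
Round up.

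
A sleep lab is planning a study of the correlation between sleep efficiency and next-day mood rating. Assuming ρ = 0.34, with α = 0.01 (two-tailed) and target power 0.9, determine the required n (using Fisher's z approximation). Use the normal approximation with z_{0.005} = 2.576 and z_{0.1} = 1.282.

n = 122

Fisher's z: C = ½·ln((1+r)/(1−r)) = ½·ln(2.0303) = 0.3541.
n = ((z_{α/2} + z_β)/C)² + 3.
(2.576 + 1.282) / 0.3541 = 3.858 / 0.3541 = 10.895.
n = 10.895² + 3 = 118.71 + 3 = 121.7.
Round up.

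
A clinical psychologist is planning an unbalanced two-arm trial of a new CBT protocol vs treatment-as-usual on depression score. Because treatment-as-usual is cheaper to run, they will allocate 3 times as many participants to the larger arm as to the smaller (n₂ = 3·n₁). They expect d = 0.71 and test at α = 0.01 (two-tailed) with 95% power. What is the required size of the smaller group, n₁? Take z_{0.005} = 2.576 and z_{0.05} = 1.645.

With allocation ratio k = n₂/n₁ = 3, Var(x̄₁−x̄₂) = σ²(1/n₁ + 1/(k·n₁)) = σ²·(k+1)/(k·n₁).
So n₁ = (1 + 1/k)·((z_{α/2} + z_β)/d)² = 1.333 × (4.221/0.71)².
n₁ = 1.333 × 35.34 = 47.1.
Round up: n₁ = 48, giving n₂ = 3 × 48 = 144.

n₁ = 48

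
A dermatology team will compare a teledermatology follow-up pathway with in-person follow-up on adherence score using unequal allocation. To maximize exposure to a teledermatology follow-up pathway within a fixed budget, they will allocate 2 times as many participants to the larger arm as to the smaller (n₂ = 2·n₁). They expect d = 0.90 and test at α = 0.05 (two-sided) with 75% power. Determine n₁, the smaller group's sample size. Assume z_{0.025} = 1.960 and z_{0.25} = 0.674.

n₁ = 13

With allocation ratio k = n₂/n₁ = 2, Var(x̄₁−x̄₂) = σ²(1/n₁ + 1/(k·n₁)) = σ²·(k+1)/(k·n₁).
So n₁ = (1 + 1/k)·((z_{α/2} + z_β)/d)² = 1.500 × (2.634/0.90)².
n₁ = 1.500 × 8.57 = 12.8.
Round up: n₁ = 13, giving n₂ = 2 × 13 = 26.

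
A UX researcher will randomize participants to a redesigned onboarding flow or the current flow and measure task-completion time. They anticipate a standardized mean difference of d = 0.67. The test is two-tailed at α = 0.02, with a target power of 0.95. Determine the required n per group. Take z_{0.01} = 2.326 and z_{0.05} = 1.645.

For two independent groups with equal n: n = 2·((z_{α/2} + z_β) / d)².
z_{α/2} + z_β = 2.326 + 1.645 = 3.971.
n = 2 × (3.971 / 0.67)² = 2 × 5.927² = 2 × 35.13 = 70.3.
Round up to the next whole participant.

n = 71 per group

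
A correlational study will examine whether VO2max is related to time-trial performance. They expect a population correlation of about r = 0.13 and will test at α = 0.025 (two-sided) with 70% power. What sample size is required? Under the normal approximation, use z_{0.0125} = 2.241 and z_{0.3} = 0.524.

Fisher's z: C = ½·ln((1+r)/(1−r)) = ½·ln(1.2989) = 0.1307.
n = ((z_{α/2} + z_β)/C)² + 3.
(2.241 + 0.524) / 0.1307 = 2.765 / 0.1307 = 21.155.
n = 21.155² + 3 = 447.55 + 3 = 450.5.
Round up.

n = 451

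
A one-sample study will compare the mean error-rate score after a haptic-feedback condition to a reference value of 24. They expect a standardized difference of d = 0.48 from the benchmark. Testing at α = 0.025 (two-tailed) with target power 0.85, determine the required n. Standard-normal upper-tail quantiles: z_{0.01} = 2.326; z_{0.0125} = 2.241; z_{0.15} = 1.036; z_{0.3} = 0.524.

For a one-sample test: n = ((z_{α/2} + z_β) / d)².
z_{α/2} + z_β = 2.241 + 1.036 = 3.277.
n = (3.277 / 0.48)² = 6.827² = 46.61.
Round up.

n = 47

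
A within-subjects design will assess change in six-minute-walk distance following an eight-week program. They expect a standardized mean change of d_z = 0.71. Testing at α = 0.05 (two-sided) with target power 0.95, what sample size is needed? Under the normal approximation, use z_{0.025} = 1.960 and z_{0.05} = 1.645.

n = 26 pairs

For a paired (one-sample on differences) test: n = ((z_{α/2} + z_β) / d)².
z_{α/2} + z_β = 1.960 + 1.645 = 3.605.
n = (3.605 / 0.71)² = 5.077² = 25.78.
Round up.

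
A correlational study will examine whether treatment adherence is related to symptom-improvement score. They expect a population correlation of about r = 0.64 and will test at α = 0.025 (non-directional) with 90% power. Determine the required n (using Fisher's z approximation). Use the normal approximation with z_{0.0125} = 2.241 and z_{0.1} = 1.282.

n = 25

Fisher's z: C = ½·ln((1+r)/(1−r)) = ½·ln(4.5556) = 0.7582.
n = ((z_{α/2} + z_β)/C)² + 3.
(2.241 + 1.282) / 0.7582 = 3.523 / 0.7582 = 4.647.
n = 4.647² + 3 = 21.59 + 3 = 24.6.
Round up.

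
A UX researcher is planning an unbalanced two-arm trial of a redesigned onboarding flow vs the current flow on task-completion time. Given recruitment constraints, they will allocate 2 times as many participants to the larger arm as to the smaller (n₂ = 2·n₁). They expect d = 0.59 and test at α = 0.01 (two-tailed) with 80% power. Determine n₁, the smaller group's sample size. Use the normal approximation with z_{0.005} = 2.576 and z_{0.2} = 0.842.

n₁ = 51

With allocation ratio k = n₂/n₁ = 2, Var(x̄₁−x̄₂) = σ²(1/n₁ + 1/(k·n₁)) = σ²·(k+1)/(k·n₁).
So n₁ = (1 + 1/k)·((z_{α/2} + z_β)/d)² = 1.500 × (3.418/0.59)².
n₁ = 1.500 × 33.56 = 50.3.
Round up: n₁ = 51, giving n₂ = 2 × 51 = 102.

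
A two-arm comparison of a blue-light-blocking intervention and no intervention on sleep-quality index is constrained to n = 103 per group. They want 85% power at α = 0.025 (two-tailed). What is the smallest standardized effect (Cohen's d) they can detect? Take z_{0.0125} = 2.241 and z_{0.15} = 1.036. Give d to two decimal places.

d_min ≈ 0.46

For two independent groups of n = 103 each: d_min = (z_{α/2} + z_β)·√(2/n).
z-sum = 2.241 + 1.036 = 3.277.
d_min = 3.277 × √(2/103) = 3.277 × 0.1393 = 0.457.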